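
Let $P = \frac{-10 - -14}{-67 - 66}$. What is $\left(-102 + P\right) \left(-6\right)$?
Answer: $\frac{81420}{133} \approx 612.18$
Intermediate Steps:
$P = - \frac{4}{133}$ ($P = \frac{-10 + 14}{-133} = 4 \left(- \frac{1}{133}\right) = - \frac{4}{133} \approx -0.030075$)
$\left(-102 + P\right) \left(-6\right) = \left(-102 - \frac{4}{133}\right) \left(-6\right) = \left(- \frac{13570}{133}\right) \left(-6\right) = \frac{81420}{133}$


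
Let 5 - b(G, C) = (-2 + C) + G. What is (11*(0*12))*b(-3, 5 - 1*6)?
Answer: 0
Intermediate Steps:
b(G, C) = 7 - C - G (b(G, C) = 5 - ((-2 + C) + G) = 5 - (-2 + C + G) = 5 + (2 - C - G) = 7 - C - G)
(11*(0*12))*b(-3, 5 - 1*6) = (11*(0*12))*(7 - (5 - 1*6) - 1*(-3)) = (11*0)*(7 - (5 - 6) + 3) = 0*(7 - 1*(-1) + 3) = 0*(7 + 1 + 3) = 0*11 = 0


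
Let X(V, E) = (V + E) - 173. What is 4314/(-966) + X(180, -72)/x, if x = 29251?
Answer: -21041934/4709411 ≈ -4.4681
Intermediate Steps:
X(V, E) = -173 + E + V (X(V, E) = (E + V) - 173 = -173 + E + V)
4314/(-966) + X(180, -72)/x = 4314/(-966) + (-173 - 72 + 180)/29251 = 4314*(-1/966) - 65*1/29251 = -719/161 - 65/29251 = -21041934/4709411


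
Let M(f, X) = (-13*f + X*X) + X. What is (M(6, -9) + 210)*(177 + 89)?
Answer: 54264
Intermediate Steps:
M(f, X) = X + X² - 13*f (M(f, X) = (-13*f + X²) + X = (X² - 13*f) + X = X + X² - 13*f)
(M(6, -9) + 210)*(177 + 89) = ((-9 + (-9)² - 13*6) + 210)*(177 + 89) = ((-9 + 81 - 78) + 210)*266 = (-6 + 210)*266 = 204*266 = 54264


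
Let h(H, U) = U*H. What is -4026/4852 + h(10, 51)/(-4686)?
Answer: -1778363/1894706 ≈ -0.93860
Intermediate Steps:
h(H, U) = H*U
-4026/4852 + h(10, 51)/(-4686) = -4026/4852 + (10*51)/(-4686) = -4026*1/4852 + 510*(-1/4686) = -2013/2426 - 85/781 = -1778363/1894706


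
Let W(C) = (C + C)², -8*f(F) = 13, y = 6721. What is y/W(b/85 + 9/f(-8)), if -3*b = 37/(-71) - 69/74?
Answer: 509707596790703025/9286051139777281 ≈ 54.890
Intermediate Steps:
f(F) = -13/8 (f(F) = -⅛*13 = -13/8)
b = 7637/15762 (b = -(37/(-71) - 69/74)/3 = -(37*(-1/71) - 69*1/74)/3 = -(-37/71 - 69/74)/3 = -⅓*(-7637/5254) = 7637/15762 ≈ 0.48452)
W(C) = 4*C² (W(C) = (2*C)² = 4*C²)
y/W(b/85 + 9/f(-8)) = 6721/((4*((7637/15762)/85 + 9/(-13/8))²)) = 6721/((4*((7637/15762)*(1/85) + 9*(-8/13))²)) = 6721/((4*(7637/1339770 - 72/13)²)) = 6721/((4*(-96364159/17417010)²)) = 6721/((4*(9286051139777281/303352237340100))) = 6721/(9286051139777281/75838059335025) = 6721*(75838059335025/9286051139777281) = 509707596790703025/9286051139777281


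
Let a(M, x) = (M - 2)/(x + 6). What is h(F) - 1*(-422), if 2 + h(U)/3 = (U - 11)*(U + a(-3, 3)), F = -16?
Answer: 1757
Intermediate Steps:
a(M, x) = (-2 + M)/(6 + x)
h(U) = -6 + 3*(-11 + U)*(-5/9 + U) (h(U) = -6 + 3*((U - 11)*(U + (-2 - 3)/(6 + 3))) = -6 + 3*((-11 + U)*(U - 5/9)) = -6 + 3*((-11 + U)*(-5/9 + U)) = -6 + 3*(-11 + U)*(-5/9 + U))
h(F) - 1*(-422) = (37/3 + 3*(-16)**2 - 104/3*(-16)) - 1*(-422) = (37/3 + 3*256 + 1664/3) + 422 = (37/3 + 768 + 1664/3) + 422 = 1335 + 422 = 1757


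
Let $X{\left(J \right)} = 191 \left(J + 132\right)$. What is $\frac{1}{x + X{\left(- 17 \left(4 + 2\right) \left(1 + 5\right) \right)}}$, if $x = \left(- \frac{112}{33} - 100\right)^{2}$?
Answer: $- \frac{1089}{88197776} \approx -1.2347 \cdot 10^{-5}$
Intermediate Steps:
$X{\left(J \right)} = 25212 + 191 J$ ($X{\left(J \right)} = 191 \left(132 + J\right) = 25212 + 191 J$)
$x = \frac{11641744}{1089}$ ($x = \left(\left(-112\right) \frac{1}{33} - 100\right)^{2} = \left(- \frac{112}{33} - 100\right)^{2} = \left(- \frac{3412}{33}\right)^{2} = \frac{11641744}{1089} \approx 10690.0$)
$\frac{1}{x + X{\left(- 17 \left(4 + 2\right) \left(1 + 5\right) \right)}} = \frac{1}{\frac{11641744}{1089} + \left(25212 + 191 \left(- 17 \left(4 + 2\right) \left(1 + 5\right)\right)\right)} = \frac{1}{\frac{11641744}{1089} + \left(25212 + 191 \left(- 17 \cdot 6 \cdot 6\right)\right)} = \frac{1}{\frac{11641744}{1089} + \left(25212 + 191 \left(\left(-17\right) 36\right)\right)} = \frac{1}{\frac{11641744}{1089} + \left(25212 + 191 \left(-612\right)\right)} = \frac{1}{\frac{11641744}{1089} + \left(25212 - 116892\right)} = \frac{1}{\frac{11641744}{1089} - 91680} = \frac{1}{- \frac{88197776}{1089}} = - \frac{1089}{88197776}$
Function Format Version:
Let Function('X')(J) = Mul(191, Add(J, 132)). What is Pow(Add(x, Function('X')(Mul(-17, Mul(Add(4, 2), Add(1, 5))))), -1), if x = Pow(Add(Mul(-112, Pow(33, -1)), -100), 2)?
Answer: Rational(-1089, 88197776) ≈ -1.2347e-5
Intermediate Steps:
Function('X')(J) = Add(25212, Mul(191, J)) (Function('X')(J) = Mul(191, Add(132, J)) = Add(25212, Mul(191, J)))
x = Rational(11641744, 1089) (x = Pow(Add(Mul(-112, Rational(1, 33)), -100), 2) = Pow(Add(Rational(-112, 33), -100), 2) = Pow(Rational(-3412, 33), 2) = Rational(11641744, 1089) ≈ 10690.)
Pow(Add(x, Function('X')(Mul(-17, Mul(Add(4, 2), Add(1, 5))))), -1) = Pow(Add(Rational(11641744, 1089), Add(25212, Mul(191, Mul(-17, Mul(Add(4, 2), Add(1, 5)))))), -1) = Pow(Add(Rational(11641744, 1089), Add(25212, Mul(191, Mul(-17, Mul(6, 6))))), -1) = Pow(Add(Rational(11641744, 1089), Add(25212, Mul(191, Mul(-17, 36)))), -1) = Pow(Add(Rational(11641744, 1089), Add(25212, Mul(191, -612))), -1) = Pow(Add(Rational(11641744, 1089), Add(25212, -116892)), -1) = Pow(Add(Rational(11641744, 1089), -91680), -1) = Pow(Rational(-88197776, 1089), -1) = Rational(-1089, 88197776)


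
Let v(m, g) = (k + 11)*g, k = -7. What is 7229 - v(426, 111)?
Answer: 6785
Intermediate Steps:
v(m, g) = 4*g (v(m, g) = (-7 + 11)*g = 4*g)
7229 - v(426, 111) = 7229 - 4*111 = 7229 - 1*444 = 7229 - 444 = 6785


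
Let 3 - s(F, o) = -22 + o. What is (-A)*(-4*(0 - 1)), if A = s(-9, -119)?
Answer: -576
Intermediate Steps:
s(F, o) = 25 - o (s(F, o) = 3 - (-22 + o) = 3 + (22 - o) = 25 - o)
A = 144 (A = 25 - 1*(-119) = 25 + 119 = 144)
(-A)*(-4*(0 - 1)) = (-1*144)*(-4*(0 - 1)) = -(-576)*(-1) = -144*4 = -576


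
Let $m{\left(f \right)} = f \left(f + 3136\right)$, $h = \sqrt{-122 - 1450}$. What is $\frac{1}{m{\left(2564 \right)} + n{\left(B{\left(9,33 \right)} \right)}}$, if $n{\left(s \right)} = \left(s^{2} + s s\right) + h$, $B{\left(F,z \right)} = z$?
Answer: $\frac{2436163}{35609340975676} - \frac{i \sqrt{393}}{106828022927028} \approx 6.8414 \cdot 10^{-8} - 1.8557 \cdot 10^{-13} i$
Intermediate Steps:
$h = 2 i \sqrt{393}$ ($h = \sqrt{-1572} = 2 i \sqrt{393} \approx 39.648 i$)
$m{\left(f \right)} = f \left(3136 + f\right)$
$n{\left(s \right)} = 2 s^{2} + 2 i \sqrt{393}$ ($n{\left(s \right)} = \left(s^{2} + s s\right) + 2 i \sqrt{393} = \left(s^{2} + s^{2}\right) + 2 i \sqrt{393} = 2 s^{2} + 2 i \sqrt{393}$)
$\frac{1}{m{\left(2564 \right)} + n{\left(B{\left(9,33 \right)} \right)}} = \frac{1}{2564 \left(3136 + 2564\right) + \left(2 \cdot 33^{2} + 2 i \sqrt{393}\right)} = \frac{1}{2564 \cdot 5700 + \left(2 \cdot 1089 + 2 i \sqrt{393}\right)} = \frac{1}{14614800 + \left(2178 + 2 i \sqrt{393}\right)} = \frac{1}{14616978 + 2 i \sqrt{393}}$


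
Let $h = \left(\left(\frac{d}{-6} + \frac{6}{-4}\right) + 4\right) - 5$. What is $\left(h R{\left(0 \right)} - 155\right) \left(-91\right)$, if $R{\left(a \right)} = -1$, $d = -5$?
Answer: $\frac{41860}{3} \approx 13953.0$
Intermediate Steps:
$h = - \frac{5}{3}$ ($h = \left(\left(- \frac{5}{-6} + \frac{6}{-4}\right) + 4\right) - 5 = \left(\left(\left(-5\right) \left(- \frac{1}{6}\right) + 6 \left(- \frac{1}{4}\right)\right) + 4\right) - 5 = \left(\left(\frac{5}{6} - \frac{3}{2}\right) + 4\right) - 5 = \left(- \frac{2}{3} + 4\right) - 5 = \frac{10}{3} - 5 = - \frac{5}{3} \approx -1.6667$)
$\left(h R{\left(0 \right)} - 155\right) \left(-91\right) = \left(\left(- \frac{5}{3}\right) \left(-1\right) - 155\right) \left(-91\right) = \left(\frac{5}{3} - 155\right) \left(-91\right) = \left(- \frac{460}{3}\right) \left(-91\right) = \frac{41860}{3}$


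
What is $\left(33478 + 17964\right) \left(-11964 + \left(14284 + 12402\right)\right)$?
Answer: $757329124$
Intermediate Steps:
$\left(33478 + 17964\right) \left(-11964 + \left(14284 + 12402\right)\right) = 51442 \left(-11964 + 26686\right) = 51442 \cdot 14722 = 757329124$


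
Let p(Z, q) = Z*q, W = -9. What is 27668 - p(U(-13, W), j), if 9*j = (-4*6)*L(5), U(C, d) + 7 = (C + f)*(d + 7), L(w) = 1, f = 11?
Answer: 27660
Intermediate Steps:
U(C, d) = -7 + (7 + d)*(11 + C) (U(C, d) = -7 + (C + 11)*(d + 7) = -7 + (11 + C)*(7 + d) = -7 + (7 + d)*(11 + C))
j = -8/3 (j = (-4*6*1)/9 = (-24*1)/9 = (1/9)*(-24) = -8/3 ≈ -2.6667)
27668 - p(U(-13, W), j) = 27668 - (70 + 7*(-13) + 11*(-9) - 13*(-9))*(-8)/3 = 27668 - (70 - 91 - 99 + 117)*(-8)/3 = 27668 - (-3)*(-8)/3 = 27668 - 1*8 = 27668 - 8 = 27660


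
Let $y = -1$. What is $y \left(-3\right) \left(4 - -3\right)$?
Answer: $21$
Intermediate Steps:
$y \left(-3\right) \left(4 - -3\right) = \left(-1\right) \left(-3\right) \left(4 - -3\right) = 3 \left(4 + 3\right) = 3 \cdot 7 = 21$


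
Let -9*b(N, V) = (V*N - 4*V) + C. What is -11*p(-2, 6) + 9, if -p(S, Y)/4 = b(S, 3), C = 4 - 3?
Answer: 829/9 ≈ 92.111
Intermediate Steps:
C = 1
b(N, V) = -1/9 + 4*V/9 - N*V/9 (b(N, V) = -((V*N - 4*V) + 1)/9 = -((N*V - 4*V) + 1)/9 = -((-4*V + N*V) + 1)/9 = -(1 - 4*V + N*V)/9 = -1/9 + 4*V/9 - N*V/9)
p(S, Y) = -44/9 + 4*S/3 (p(S, Y) = -4*(-1/9 + (4/9)*3 - 1/9*S*3) = -4*(-1/9 + 4/3 - S/3) = -4*(11/9 - S/3) = -44/9 + 4*S/3)
-11*p(-2, 6) + 9 = -11*(-44/9 + (4/3)*(-2)) + 9 = -11*(-44/9 - 8/3) + 9 = -11*(-68/9) + 9 = 748/9 + 9 = 829/9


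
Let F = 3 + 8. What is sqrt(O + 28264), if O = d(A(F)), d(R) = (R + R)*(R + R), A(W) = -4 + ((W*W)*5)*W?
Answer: 2*sqrt(44242867) ≈ 13303.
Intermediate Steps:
F = 11
A(W) = -4 + 5*W**3 (A(W) = -4 + (W**2*5)*W = -4 + (5*W**2)*W = -4 + 5*W**3)
d(R) = 4*R**2 (d(R) = (2*R)*(2*R) = 4*R**2)
O = 176943204 (O = 4*(-4 + 5*11**3)**2 = 4*(-4 + 5*1331)**2 = 4*(-4 + 6655)**2 = 4*6651**2 = 4*44235801 = 176943204)
sqrt(O + 28264) = sqrt(176943204 + 28264) = sqrt(176971468) = 2*sqrt(44242867)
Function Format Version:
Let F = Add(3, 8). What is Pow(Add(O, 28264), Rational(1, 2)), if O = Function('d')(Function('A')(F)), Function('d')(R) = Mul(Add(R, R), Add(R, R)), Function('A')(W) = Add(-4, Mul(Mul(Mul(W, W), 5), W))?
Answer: Mul(2, Pow(44242867, Rational(1, 2))) ≈ 13303.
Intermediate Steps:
F = 11
Function('A')(W) = Add(-4, Mul(5, Pow(W, 3))) (Function('A')(W) = Add(-4, Mul(Mul(Pow(W, 2), 5), W)) = Add(-4, Mul(Mul(5, Pow(W, 2)), W)) = Add(-4, Mul(5, Pow(W, 3))))
Function('d')(R) = Mul(4, Pow(R, 2)) (Function('d')(R) = Mul(Mul(2, R), Mul(2, R)) = Mul(4, Pow(R, 2)))
O = 176943204 (O = Mul(4, Pow(Add(-4, Mul(5, Pow(11, 3))), 2)) = Mul(4, Pow(Add(-4, Mul(5, 1331)), 2)) = Mul(4, Pow(Add(-4, 6655), 2)) = Mul(4, Pow(6651, 2)) = Mul(4, 44235801) = 176943204)
Pow(Add(O, 28264), Rational(1, 2)) = Pow(Add(176943204, 28264), Rational(1, 2)) = Pow(176971468, Rational(1, 2)) = Mul(2, Pow(44242867, Rational(1, 2)))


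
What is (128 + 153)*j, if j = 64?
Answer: 17984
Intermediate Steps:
(128 + 153)*j = (128 + 153)*64 = 281*64 = 17984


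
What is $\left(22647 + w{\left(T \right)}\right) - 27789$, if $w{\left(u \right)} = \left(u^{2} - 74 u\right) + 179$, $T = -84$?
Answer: $8309$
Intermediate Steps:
$w{\left(u \right)} = 179 + u^{2} - 74 u$
$\left(22647 + w{\left(T \right)}\right) - 27789 = \left(22647 + \left(179 + \left(-84\right)^{2} - -6216\right)\right) - 27789 = \left(22647 + \left(179 + 7056 + 6216\right)\right) - 27789 = \left(22647 + 13451\right) - 27789 = 36098 - 27789 = 8309$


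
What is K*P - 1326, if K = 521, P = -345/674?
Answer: -1073469/674 ≈ -1592.7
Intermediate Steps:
P = -345/674 (P = -345*1/674 = -345/674 ≈ -0.51187)
K*P - 1326 = 521*(-345/674) - 1326 = -179745/674 - 1326 = -1073469/674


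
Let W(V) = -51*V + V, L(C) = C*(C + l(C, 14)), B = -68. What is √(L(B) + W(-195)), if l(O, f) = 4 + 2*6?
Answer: √13286 ≈ 115.26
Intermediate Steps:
l(O, f) = 16 (l(O, f) = 4 + 12 = 16)
L(C) = C*(16 + C) (L(C) = C*(C + 16) = C*(16 + C))
W(V) = -50*V
√(L(B) + W(-195)) = √(-68*(16 - 68) - 50*(-195)) = √(-68*(-52) + 9750) = √(3536 + 9750) = √13286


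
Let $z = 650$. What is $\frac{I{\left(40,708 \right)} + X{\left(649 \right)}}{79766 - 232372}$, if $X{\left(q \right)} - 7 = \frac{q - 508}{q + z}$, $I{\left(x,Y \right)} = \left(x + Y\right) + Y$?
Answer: $- \frac{316763}{33039199} \approx -0.0095875$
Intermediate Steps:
$I{\left(x,Y \right)} = x + 2 Y$ ($I{\left(x,Y \right)} = \left(Y + x\right) + Y = x + 2 Y$)
$X{\left(q \right)} = 7 + \frac{-508 + q}{650 + q}$ ($X{\left(q \right)} = 7 + \frac{q - 508}{q + 650} = 7 + \frac{-508 + q}{650 + q}$)
$\frac{I{\left(40,708 \right)} + X{\left(649 \right)}}{79766 - 232372} = \frac{\left(40 + 2 \cdot 708\right) + \frac{2 \left(2021 + 4 \cdot 649\right)}{650 + 649}}{79766 - 232372} = \frac{\left(40 + 1416\right) + \frac{2 \left(2021 + 2596\right)}{1299}}{-152606} = \left(1456 + 2 \cdot \frac{1}{1299} \cdot 4617\right) \left(- \frac{1}{152606}\right) = \left(1456 + \frac{3078}{433}\right) \left(- \frac{1}{152606}\right) = \frac{633526}{433} \left(- \frac{1}{152606}\right) = - \frac{316763}{33039199}$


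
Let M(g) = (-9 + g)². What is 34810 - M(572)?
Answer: -282159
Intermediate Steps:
34810 - M(572) = 34810 - (-9 + 572)² = 34810 - 1*563² = 34810 - 1*316969 = 34810 - 316969 = -282159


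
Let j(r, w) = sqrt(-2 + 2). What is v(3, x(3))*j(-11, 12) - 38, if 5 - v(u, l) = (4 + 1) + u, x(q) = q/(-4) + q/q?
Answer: -38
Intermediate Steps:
j(r, w) = 0 (j(r, w) = sqrt(0) = 0)
x(q) = 1 - q/4 (x(q) = q*(-1/4) + 1 = -q/4 + 1 = 1 - q/4)
v(u, l) = -u (v(u, l) = 5 - ((4 + 1) + u) = 5 - (5 + u) = 5 + (-5 - u) = -u)
v(3, x(3))*j(-11, 12) - 38 = -1*3*0 - 38 = -3*0 - 38 = 0 - 38 = -38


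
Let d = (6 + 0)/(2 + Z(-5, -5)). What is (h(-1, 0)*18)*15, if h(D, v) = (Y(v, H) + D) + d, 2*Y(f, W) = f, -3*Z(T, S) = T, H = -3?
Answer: 1890/11 ≈ 171.82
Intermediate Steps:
Z(T, S) = -T/3
Y(f, W) = f/2
d = 18/11 (d = (6 + 0)/(2 - ⅓*(-5)) = 6/(2 + 5/3) = 6/(11/3) = 6*(3/11) = 18/11 ≈ 1.6364)
h(D, v) = 18/11 + D + v/2 (h(D, v) = (v/2 + D) + 18/11 = (D + v/2) + 18/11 = 18/11 + D + v/2)
(h(-1, 0)*18)*15 = ((18/11 - 1 + (½)*0)*18)*15 = ((18/11 - 1 + 0)*18)*15 = ((7/11)*18)*15 = (126/11)*15 = 1890/11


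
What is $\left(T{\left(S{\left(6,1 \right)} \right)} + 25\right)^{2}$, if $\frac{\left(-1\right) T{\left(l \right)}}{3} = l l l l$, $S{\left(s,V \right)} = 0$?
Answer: $625$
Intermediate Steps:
$T{\left(l \right)} = - 3 l^{4}$ ($T{\left(l \right)} = - 3 l l l l = - 3 l^{2} l l = - 3 l^{3} l = - 3 l^{4}$)
$\left(T{\left(S{\left(6,1 \right)} \right)} + 25\right)^{2} = \left(- 3 \cdot 0^{4} + 25\right)^{2} = \left(\left(-3\right) 0 + 25\right)^{2} = \left(0 + 25\right)^{2} = 25^{2} = 625$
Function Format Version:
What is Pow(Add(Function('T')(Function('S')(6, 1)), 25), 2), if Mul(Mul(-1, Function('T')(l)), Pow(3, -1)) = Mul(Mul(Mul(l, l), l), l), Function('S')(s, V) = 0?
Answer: 625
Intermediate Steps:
Function('T')(l) = Mul(-3, Pow(l, 4)) (Function('T')(l) = Mul(-3, Mul(Mul(Mul(l, l), l), l)) = Mul(-3, Mul(Mul(Pow(l, 2), l), l)) = Mul(-3, Mul(Pow(l, 3), l)) = Mul(-3, Pow(l, 4)))
Pow(Add(Function('T')(Function('S')(6, 1)), 25), 2) = Pow(Add(Mul(-3, Pow(0, 4)), 25), 2) = Pow(Add(Mul(-3, 0), 25), 2) = Pow(Add(0, 25), 2) = Pow(25, 2) = 625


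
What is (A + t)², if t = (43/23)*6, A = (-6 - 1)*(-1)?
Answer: 175561/529 ≈ 331.87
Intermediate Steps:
A = 7 (A = -7*(-1) = 7)
t = 258/23 (t = (43*(1/23))*6 = (43/23)*6 = 258/23 ≈ 11.217)
(A + t)² = (7 + 258/23)² = (419/23)² = 175561/529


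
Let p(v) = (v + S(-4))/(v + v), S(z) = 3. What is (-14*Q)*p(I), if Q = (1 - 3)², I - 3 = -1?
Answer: -70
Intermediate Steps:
I = 2 (I = 3 - 1 = 2)
Q = 4 (Q = (-2)² = 4)
p(v) = (3 + v)/(2*v) (p(v) = (v + 3)/(v + v) = (3 + v)/((2*v)) = (3 + v)*(1/(2*v)) = (3 + v)/(2*v))
(-14*Q)*p(I) = (-14*4)*((½)*(3 + 2)/2) = -28*5/2 = -56*5/4 = -70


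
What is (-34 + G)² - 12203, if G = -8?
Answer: -10439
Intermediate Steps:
(-34 + G)² - 12203 = (-34 - 8)² - 12203 = (-42)² - 12203 = 1764 - 12203 = -10439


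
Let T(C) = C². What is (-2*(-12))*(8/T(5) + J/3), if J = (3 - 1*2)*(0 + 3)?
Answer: 792/25 ≈ 31.680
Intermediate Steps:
J = 3 (J = (3 - 2)*3 = 1*3 = 3)
(-2*(-12))*(8/T(5) + J/3) = (-2*(-12))*(8/(5²) + 3/3) = 24*(8/25 + 3*(⅓)) = 24*(8*(1/25) + 1) = 24*(8/25 + 1) = 24*(33/25) = 792/25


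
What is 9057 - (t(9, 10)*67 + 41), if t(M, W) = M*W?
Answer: 2986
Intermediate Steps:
9057 - (t(9, 10)*67 + 41) = 9057 - ((9*10)*67 + 41) = 9057 - (90*67 + 41) = 9057 - (6030 + 41) = 9057 - 1*6071 = 9057 - 6071 = 2986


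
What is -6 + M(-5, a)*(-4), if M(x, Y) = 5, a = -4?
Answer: -26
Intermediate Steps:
-6 + M(-5, a)*(-4) = -6 + 5*(-4) = -6 - 20 = -26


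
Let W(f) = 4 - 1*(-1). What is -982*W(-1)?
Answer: -4910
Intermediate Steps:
W(f) = 5 (W(f) = 4 + 1 = 5)
-982*W(-1) = -982*5 = -4910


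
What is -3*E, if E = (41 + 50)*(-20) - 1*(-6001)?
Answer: -12543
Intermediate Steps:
E = 4181 (E = 91*(-20) + 6001 = -1820 + 6001 = 4181)
-3*E = -3*4181 = -12543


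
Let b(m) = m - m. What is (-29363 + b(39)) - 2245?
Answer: -31608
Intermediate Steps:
b(m) = 0
(-29363 + b(39)) - 2245 = (-29363 + 0) - 2245 = -29363 - 2245 = -31608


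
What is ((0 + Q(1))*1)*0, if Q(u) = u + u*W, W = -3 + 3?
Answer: 0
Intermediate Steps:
W = 0
Q(u) = u (Q(u) = u + u*0 = u + 0 = u)
((0 + Q(1))*1)*0 = ((0 + 1)*1)*0 = (1*1)*0 = 1*0 = 0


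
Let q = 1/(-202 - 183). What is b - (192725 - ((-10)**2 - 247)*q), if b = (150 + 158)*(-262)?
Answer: -15038134/55 ≈ -2.7342e+5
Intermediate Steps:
q = -1/385 (q = 1/(-385) = -1/385 ≈ -0.0025974)
b = -80696 (b = 308*(-262) = -80696)
b - (192725 - ((-10)**2 - 247)*q) = -80696 - (192725 - ((-10)**2 - 247)*(-1)/385) = -80696 - (192725 - (100 - 247)*(-1)/385) = -80696 - (192725 - (-147)*(-1)/385) = -80696 - (192725 - 1*21/55) = -80696 - (192725 - 21/55) = -80696 - 1*10599854/55 = -80696 - 10599854/55 = -15038134/55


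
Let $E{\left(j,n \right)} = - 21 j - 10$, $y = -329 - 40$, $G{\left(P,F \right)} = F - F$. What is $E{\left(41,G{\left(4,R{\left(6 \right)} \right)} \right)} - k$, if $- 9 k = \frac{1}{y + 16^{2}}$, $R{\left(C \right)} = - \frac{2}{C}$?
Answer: $- \frac{885808}{1017} \approx -871.0$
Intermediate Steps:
$G{\left(P,F \right)} = 0$
$y = -369$
$E{\left(j,n \right)} = -10 - 21 j$ ($E{\left(j,n \right)} = - 21 j - 10 = -10 - 21 j$)
$k = \frac{1}{1017}$ ($k = - \frac{1}{9 \left(-369 + 16^{2}\right)} = - \frac{1}{9 \left(-369 + 256\right)} = - \frac{1}{9 \left(-113\right)} = \left(- \frac{1}{9}\right) \left(- \frac{1}{113}\right) = \frac{1}{1017} \approx 0.00098328$)
$E{\left(41,G{\left(4,R{\left(6 \right)} \right)} \right)} - k = \left(-10 - 861\right) - \frac{1}{1017} = -871 - \frac{1}{1017} = - \frac{885808}{1017}$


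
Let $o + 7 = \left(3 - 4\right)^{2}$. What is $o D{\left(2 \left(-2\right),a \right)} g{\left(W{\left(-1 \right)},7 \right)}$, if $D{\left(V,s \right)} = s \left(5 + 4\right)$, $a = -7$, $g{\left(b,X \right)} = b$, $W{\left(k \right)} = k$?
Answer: $-378$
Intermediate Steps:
$D{\left(V,s \right)} = 9 s$ ($D{\left(V,s \right)} = s 9 = 9 s$)
$o = -6$ ($o = -7 + \left(3 - 4\right)^{2} = -7 + \left(-1\right)^{2} = -7 + 1 = -6$)
$o D{\left(2 \left(-2\right),a \right)} g{\left(W{\left(-1 \right)},7 \right)} = - 6 \cdot 9 \left(-7\right) \left(-1\right) = \left(-6\right) \left(-63\right) \left(-1\right) = 378 \left(-1\right) = -378$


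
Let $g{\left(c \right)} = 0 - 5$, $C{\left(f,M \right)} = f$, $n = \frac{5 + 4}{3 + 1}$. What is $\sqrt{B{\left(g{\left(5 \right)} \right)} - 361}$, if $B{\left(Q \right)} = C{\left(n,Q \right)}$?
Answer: $\frac{i \sqrt{1435}}{2} \approx 18.941 i$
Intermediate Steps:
$n = \frac{9}{4} \approx 2.25$
$g{\left(c \right)} = -5$
$B{\left(Q \right)} = \frac{9}{4}$
$\sqrt{B{\left(g{\left(5 \right)} \right)} - 361} = \sqrt{\frac{9}{4} - 361} = \sqrt{- \frac{1435}{4}} = \frac{i \sqrt{1435}}{2}$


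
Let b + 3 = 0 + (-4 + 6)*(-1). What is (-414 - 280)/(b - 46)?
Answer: 694/51 ≈ 13.608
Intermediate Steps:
b = -5 (b = -3 + (0 + (-4 + 6)*(-1)) = -3 + (0 + 2*(-1)) = -3 + (0 - 2) = -3 - 2 = -5)
(-414 - 280)/(b - 46) = (-414 - 280)/(-5 - 46) = -694/(-51) = -694*(-1/51) = 694/51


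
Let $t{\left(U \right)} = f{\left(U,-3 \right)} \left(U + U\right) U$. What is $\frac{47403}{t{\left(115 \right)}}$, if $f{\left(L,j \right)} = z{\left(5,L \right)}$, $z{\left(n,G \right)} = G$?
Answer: $\frac{2061}{132250} \approx 0.015584$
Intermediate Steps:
$f{\left(L,j \right)} = L$
$t{\left(U \right)} = 2 U^{3}$ ($t{\left(U \right)} = U \left(U + U\right) U = U 2 U U = 2 U^{2} U = 2 U^{3}$)
$\frac{47403}{t{\left(115 \right)}} = \frac{47403}{2 \cdot 115^{3}} = \frac{47403}{2 \cdot 1520875} = \frac{47403}{3041750} = 47403 \cdot \frac{1}{3041750} = \frac{2061}{132250}$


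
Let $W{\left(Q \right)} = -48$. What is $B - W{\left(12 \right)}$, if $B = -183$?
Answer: $-135$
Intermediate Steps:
$B - W{\left(12 \right)} = -183 - -48 = -183 + 48 = -135$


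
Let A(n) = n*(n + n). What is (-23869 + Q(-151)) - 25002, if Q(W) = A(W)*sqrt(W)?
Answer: -48871 + 45602*I*sqrt(151) ≈ -48871.0 + 5.6037e+5*I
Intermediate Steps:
A(n) = 2*n**2 (A(n) = n*(2*n) = 2*n**2)
Q(W) = 2*W**(5/2) (Q(W) = (2*W**2)*sqrt(W) = 2*W**(5/2))
(-23869 + Q(-151)) - 25002 = (-23869 + 2*(-151)**(5/2)) - 25002 = (-23869 + 2*(22801*I*sqrt(151))) - 25002 = (-23869 + 45602*I*sqrt(151)) - 25002 = -48871 + 45602*I*sqrt(151)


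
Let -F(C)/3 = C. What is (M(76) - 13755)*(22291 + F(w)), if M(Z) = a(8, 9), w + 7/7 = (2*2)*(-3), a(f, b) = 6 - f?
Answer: -307193810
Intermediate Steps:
w = -13 (w = -1 + (2*2)*(-3) = -1 + 4*(-3) = -1 - 12 = -13)
F(C) = -3*C
M(Z) = -2 (M(Z) = 6 - 1*8 = 6 - 8 = -2)
(M(76) - 13755)*(22291 + F(w)) = (-2 - 13755)*(22291 - 3*(-13)) = -13757*(22291 + 39) = -13757*22330 = -307193810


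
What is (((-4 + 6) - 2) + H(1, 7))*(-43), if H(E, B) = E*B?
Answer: -301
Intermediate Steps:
H(E, B) = B*E
(((-4 + 6) - 2) + H(1, 7))*(-43) = (((-4 + 6) - 2) + 7*1)*(-43) = ((2 - 2) + 7)*(-43) = (0 + 7)*(-43) = 7*(-43) = -301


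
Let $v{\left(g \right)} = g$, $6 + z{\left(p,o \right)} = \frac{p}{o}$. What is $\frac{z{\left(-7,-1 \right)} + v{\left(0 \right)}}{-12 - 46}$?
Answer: $- \frac{1}{58} \approx -0.017241$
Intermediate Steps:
$z{\left(p,o \right)} = -6 + \frac{p}{o}$
$\frac{z{\left(-7,-1 \right)} + v{\left(0 \right)}}{-12 - 46} = \frac{\left(-6 - \frac{7}{-1}\right) + 0}{-12 - 46} = \frac{\left(-6 - -7\right) + 0}{-58} = \left(\left(-6 + 7\right) + 0\right) \left(- \frac{1}{58}\right) = \left(1 + 0\right) \left(- \frac{1}{58}\right) = 1 \left(- \frac{1}{58}\right) = - \frac{1}{58}$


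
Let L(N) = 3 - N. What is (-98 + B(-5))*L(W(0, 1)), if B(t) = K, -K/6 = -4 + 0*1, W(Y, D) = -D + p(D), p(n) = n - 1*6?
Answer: -666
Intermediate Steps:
p(n) = -6 + n (p(n) = n - 6 = -6 + n)
W(Y, D) = -6 (W(Y, D) = -D + (-6 + D) = -6)
K = 24 (K = -6*(-4 + 0*1) = -6*(-4 + 0) = -6*(-4) = 24)
B(t) = 24
(-98 + B(-5))*L(W(0, 1)) = (-98 + 24)*(3 - 1*(-6)) = -74*(3 + 6) = -74*9 = -666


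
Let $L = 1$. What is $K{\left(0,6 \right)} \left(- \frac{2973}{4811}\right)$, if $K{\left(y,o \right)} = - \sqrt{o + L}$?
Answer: $\frac{2973 \sqrt{7}}{4811} \approx 1.635$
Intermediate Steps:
$K{\left(y,o \right)} = - \sqrt{1 + o}$ ($K{\left(y,o \right)} = - \sqrt{o + 1} = - \sqrt{1 + o}$)
$K{\left(0,6 \right)} \left(- \frac{2973}{4811}\right) = - \sqrt{1 + 6} \left(- \frac{2973}{4811}\right) = - \sqrt{7} \left(\left(-2973\right) \frac{1}{4811}\right) = - \sqrt{7} \left(- \frac{2973}{4811}\right) = \frac{2973 \sqrt{7}}{4811}$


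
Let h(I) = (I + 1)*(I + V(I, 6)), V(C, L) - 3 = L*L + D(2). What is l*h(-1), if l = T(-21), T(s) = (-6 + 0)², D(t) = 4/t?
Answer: 0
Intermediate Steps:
V(C, L) = 5 + L² (V(C, L) = 3 + (L*L + 4/2) = 3 + (L² + 4*(½)) = 3 + (L² + 2) = 3 + (2 + L²) = 5 + L²)
T(s) = 36 (T(s) = (-6)² = 36)
h(I) = (1 + I)*(41 + I) (h(I) = (I + 1)*(I + (5 + 6²)) = (1 + I)*(I + (5 + 36)) = (1 + I)*(I + 41) = (1 + I)*(41 + I))
l = 36
l*h(-1) = 36*(41 + (-1)² + 42*(-1)) = 36*(41 + 1 - 42) = 36*0 = 0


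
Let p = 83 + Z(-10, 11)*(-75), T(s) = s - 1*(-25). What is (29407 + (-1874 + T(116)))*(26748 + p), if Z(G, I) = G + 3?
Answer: 757049944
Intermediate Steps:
Z(G, I) = 3 + G
T(s) = 25 + s (T(s) = s + 25 = 25 + s)
p = 608 (p = 83 + (3 - 10)*(-75) = 83 - 7*(-75) = 83 + 525 = 608)
(29407 + (-1874 + T(116)))*(26748 + p) = (29407 + (-1874 + (25 + 116)))*(26748 + 608) = (29407 + (-1874 + 141))*27356 = (29407 - 1733)*27356 = 27674*27356 = 757049944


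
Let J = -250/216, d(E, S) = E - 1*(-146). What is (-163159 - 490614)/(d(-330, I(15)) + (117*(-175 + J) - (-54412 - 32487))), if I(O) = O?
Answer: -7845276/793255 ≈ -9.8900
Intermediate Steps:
d(E, S) = 146 + E (d(E, S) = E + 146 = 146 + E)
J = -125/108 (J = -250*1/216 = -125/108 ≈ -1.1574)
(-163159 - 490614)/(d(-330, I(15)) + (117*(-175 + J) - (-54412 - 32487))) = (-163159 - 490614)/((146 - 330) + (117*(-175 - 125/108) - (-54412 - 32487))) = -653773/(-184 + (117*(-19025/108) - 1*(-86899))) = -653773/(-184 + (-247325/12 + 86899)) = -653773/(-184 + 795463/12) = -653773/793255/12 = -653773*12/793255 = -7845276/793255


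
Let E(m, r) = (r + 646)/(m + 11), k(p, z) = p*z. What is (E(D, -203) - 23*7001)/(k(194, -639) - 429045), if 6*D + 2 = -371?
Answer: 49436719/169774377 ≈ 0.29119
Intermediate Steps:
D = -373/6 (D = -⅓ + (⅙)*(-371) = -⅓ - 371/6 = -373/6 ≈ -62.167)
E(m, r) = (646 + r)/(11 + m)
(E(D, -203) - 23*7001)/(k(194, -639) - 429045) = ((646 - 203)/(11 - 373/6) - 23*7001)/(194*(-639) - 429045) = (443/(-307/6) - 161023)/(-123966 - 429045) = (-6/307*443 - 161023)/(-553011) = (-2658/307 - 161023)*(-1/553011) = -49436719/307*(-1/553011) = 49436719/169774377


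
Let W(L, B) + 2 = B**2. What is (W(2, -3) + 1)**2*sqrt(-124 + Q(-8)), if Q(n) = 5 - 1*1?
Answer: 128*I*sqrt(30) ≈ 701.08*I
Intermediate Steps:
Q(n) = 4 (Q(n) = 5 - 1 = 4)
W(L, B) = -2 + B**2
(W(2, -3) + 1)**2*sqrt(-124 + Q(-8)) = ((-2 + (-3)**2) + 1)**2*sqrt(-124 + 4) = ((-2 + 9) + 1)**2*sqrt(-120) = (7 + 1)**2*(2*I*sqrt(30)) = 8**2*(2*I*sqrt(30)) = 64*(2*I*sqrt(30)) = 128*I*sqrt(30)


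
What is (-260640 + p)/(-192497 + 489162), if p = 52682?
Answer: -207958/296665 ≈ -0.70099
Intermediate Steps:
(-260640 + p)/(-192497 + 489162) = (-260640 + 52682)/(-192497 + 489162) = -207958/296665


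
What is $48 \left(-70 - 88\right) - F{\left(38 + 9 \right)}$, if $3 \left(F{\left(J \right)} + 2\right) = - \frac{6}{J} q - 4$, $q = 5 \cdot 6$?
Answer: $- \frac{1068694}{141} \approx -7579.4$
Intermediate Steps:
$q = 30$
$F{\left(J \right)} = - \frac{10}{3} - \frac{60}{J}$ ($F{\left(J \right)} = -2 + \frac{- \frac{6}{J} 30 - 4}{3} = -2 + \frac{- \frac{180}{J} - 4}{3} = -2 + \frac{-4 - \frac{180}{J}}{3} = -2 - \left(\frac{4}{3} + \frac{60}{J}\right) = - \frac{10}{3} - \frac{60}{J}$)
$48 \left(-70 - 88\right) - F{\left(38 + 9 \right)} = 48 \left(-70 - 88\right) - \left(- \frac{10}{3} - \frac{60}{38 + 9}\right) = 48 \left(-158\right) - \left(- \frac{10}{3} - \frac{60}{47}\right) = -7584 - \left(- \frac{10}{3} - \frac{60}{47}\right) = -7584 - - \frac{650}{141} = -7584 + \frac{650}{141} = - \frac{1068694}{141}$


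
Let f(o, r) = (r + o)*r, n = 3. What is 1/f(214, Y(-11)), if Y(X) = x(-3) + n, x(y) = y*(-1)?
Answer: 1/1320 ≈ 0.00075758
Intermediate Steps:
x(y) = -y
Y(X) = 6 (Y(X) = -1*(-3) + 3 = 3 + 3 = 6)
f(o, r) = r*(o + r) (f(o, r) = (o + r)*r = r*(o + r))
1/f(214, Y(-11)) = 1/(6*(214 + 6)) = 1/(6*220) = 1/1320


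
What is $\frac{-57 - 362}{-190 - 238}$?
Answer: $\frac{419}{428} \approx 0.97897$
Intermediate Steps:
$\frac{-57 - 362}{-190 - 238} = - \frac{419}{-428} = \left(-419\right) \left(- \frac{1}{428}\right) = \frac{419}{428}$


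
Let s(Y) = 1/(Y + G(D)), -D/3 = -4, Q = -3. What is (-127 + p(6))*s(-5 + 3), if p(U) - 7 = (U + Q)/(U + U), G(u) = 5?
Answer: -479/12 ≈ -39.917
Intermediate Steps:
D = 12 (D = -3*(-4) = 12)
s(Y) = 1/(5 + Y) (s(Y) = 1/(Y + 5) = 1/(5 + Y))
p(U) = 7 + (-3 + U)/(2*U) (p(U) = 7 + (U - 3)/(U + U) = 7 + (-3 + U)/((2*U)) = 7 + (-3 + U)*(1/(2*U)) = 7 + (-3 + U)/(2*U))
(-127 + p(6))*s(-5 + 3) = (-127 + (3/2)*(-1 + 5*6)/6)/(5 + (-5 + 3)) = (-127 + (3/2)*(⅙)*(-1 + 30))/(5 - 2) = (-127 + (3/2)*(⅙)*29)/3 = (-127 + 29/4)*(⅓) = -479/4*⅓ = -479/12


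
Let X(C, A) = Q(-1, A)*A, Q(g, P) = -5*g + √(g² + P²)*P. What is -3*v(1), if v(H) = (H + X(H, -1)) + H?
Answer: 9 - 3*√2 ≈ 4.7574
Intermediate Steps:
Q(g, P) = -5*g + P*√(P² + g²) (Q(g, P) = -5*g + √(P² + g²)*P = -5*g + P*√(P² + g²))
X(C, A) = A*(5 + A*√(1 + A²)) (X(C, A) = (-5*(-1) + A*√(A² + (-1)²))*A = (5 + A*√(A² + 1))*A = (5 + A*√(1 + A²))*A = A*(5 + A*√(1 + A²)))
v(H) = -5 + √2 + 2*H (v(H) = (H - (5 - √(1 + (-1)²))) + H = (H - (5 - √(1 + 1))) + H = (H - (5 - √2)) + H = (H + (-5 + √2)) + H = (-5 + H + √2) + H = -5 + √2 + 2*H)
-3*v(1) = -3*(-5 + √2 + 2*1) = -3*(-5 + √2 + 2) = -3*(-3 + √2) = 9 - 3*√2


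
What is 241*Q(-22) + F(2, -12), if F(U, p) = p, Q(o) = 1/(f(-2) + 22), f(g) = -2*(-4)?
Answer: -119/30 ≈ -3.9667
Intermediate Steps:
f(g) = 8
Q(o) = 1/30 (Q(o) = 1/(8 + 22) = 1/30)
241*Q(-22) + F(2, -12) = 241*(1/30) - 12 = 241/30 - 12 = -119/30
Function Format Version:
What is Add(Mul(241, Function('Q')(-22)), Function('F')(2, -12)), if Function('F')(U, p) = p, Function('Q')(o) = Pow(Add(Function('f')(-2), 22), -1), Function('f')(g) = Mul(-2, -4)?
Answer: Rational(-119, 30) ≈ -3.9667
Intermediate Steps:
Function('f')(g) = 8
Function('Q')(o) = Rational(1, 30) (Function('Q')(o) = Pow(Add(8, 22), -1) = Pow(30, -1) = Rational(1, 30))
Add(Mul(241, Function('Q')(-22)), Function('F')(2, -12)) = Add(Mul(241, Rational(1, 30)), -12) = Add(Rational(241, 30), -12) = Rational(-119, 30)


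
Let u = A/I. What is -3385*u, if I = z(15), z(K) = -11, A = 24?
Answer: 81240/11 ≈ 7385.5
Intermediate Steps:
I = -11
u = -24/11 (u = 24/(-11) = 24*(-1/11) = -24/11 ≈ -2.1818)
-3385*u = -3385*(-24/11) = 81240/11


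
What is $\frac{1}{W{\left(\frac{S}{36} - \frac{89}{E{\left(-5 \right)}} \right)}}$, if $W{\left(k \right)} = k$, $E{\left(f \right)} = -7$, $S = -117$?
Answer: $\frac{28}{265} \approx 0.10566$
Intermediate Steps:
$\frac{1}{W{\left(\frac{S}{36} - \frac{89}{E{\left(-5 \right)}} \right)}} = \frac{1}{- \frac{117}{36} - \frac{89}{-7}} = \frac{1}{\left(-117\right) \frac{1}{36} - - \frac{89}{7}} = \frac{1}{- \frac{13}{4} + \frac{89}{7}} = \frac{1}{\frac{265}{28}} = \frac{28}{265}$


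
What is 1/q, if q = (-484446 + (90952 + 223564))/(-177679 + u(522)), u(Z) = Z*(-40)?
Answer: 198559/169930 ≈ 1.1685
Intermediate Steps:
u(Z) = -40*Z
q = 169930/198559 (q = (-484446 + (90952 + 223564))/(-177679 - 40*522) = (-484446 + 314516)/(-177679 - 20880) = -169930/(-198559) = -169930*(-1/198559) = 169930/198559 ≈ 0.85582)
1/q = 1/(169930/198559) = 198559/169930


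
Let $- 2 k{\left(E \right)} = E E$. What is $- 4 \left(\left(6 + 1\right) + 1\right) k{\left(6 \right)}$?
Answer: $576$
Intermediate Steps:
$k{\left(E \right)} = - \frac{E^{2}}{2}$ ($k{\left(E \right)} = - \frac{E E}{2} = - \frac{E^{2}}{2}$)
$- 4 \left(\left(6 + 1\right) + 1\right) k{\left(6 \right)} = - 4 \left(\left(6 + 1\right) + 1\right) \left(- \frac{6^{2}}{2}\right) = - 4 \left(7 + 1\right) \left(\left(- \frac{1}{2}\right) 36\right) = \left(-4\right) 8 \left(-18\right) = \left(-32\right) \left(-18\right) = 576$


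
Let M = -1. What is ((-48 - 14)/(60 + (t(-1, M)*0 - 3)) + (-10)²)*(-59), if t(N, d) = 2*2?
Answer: -332642/57 ≈ -5835.8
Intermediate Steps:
t(N, d) = 4
((-48 - 14)/(60 + (t(-1, M)*0 - 3)) + (-10)²)*(-59) = ((-48 - 14)/(60 + (4*0 - 3)) + (-10)²)*(-59) = (-62/(60 + (0 - 3)) + 100)*(-59) = (-62/(60 - 3) + 100)*(-59) = (-62/57 + 100)*(-59) = (5638/57)*(-59) = -332642/57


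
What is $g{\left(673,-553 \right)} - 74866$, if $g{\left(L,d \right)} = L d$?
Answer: $-447035$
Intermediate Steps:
$g{\left(673,-553 \right)} - 74866 = 673 \left(-553\right) - 74866 = -372169 - 74866 = -447035$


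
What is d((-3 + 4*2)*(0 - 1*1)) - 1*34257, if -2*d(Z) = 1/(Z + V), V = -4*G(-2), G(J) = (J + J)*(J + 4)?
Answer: -1849879/54 ≈ -34257.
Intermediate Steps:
G(J) = 2*J*(4 + J) (G(J) = (2*J)*(4 + J) = 2*J*(4 + J))
V = 32 (V = -8*(-2)*(4 - 2) = -8*(-2)*2 = -4*(-8) = 32)
d(Z) = -1/(2*(32 + Z)) (d(Z) = -1/(2*(Z + 32)) = -1/(2*(32 + Z)))
d((-3 + 4*2)*(0 - 1*1)) - 1*34257 = -1/(64 + 2*((-3 + 4*2)*(0 - 1*1))) - 1*34257 = -1/(64 + 2*((-3 + 8)*(0 - 1))) - 34257 = -1/(64 + 2*(5*(-1))) - 34257 = -1/(64 + 2*(-5)) - 34257 = -1/(64 - 10) - 34257 = -1/54 - 34257 = -1849879/54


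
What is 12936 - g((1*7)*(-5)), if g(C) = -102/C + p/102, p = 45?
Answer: 15389847/1190 ≈ 12933.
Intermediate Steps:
g(C) = 15/34 - 102/C (g(C) = -102/C + 45/102 = -102/C + 45*(1/102) = -102/C + 15/34 = 15/34 - 102/C)
12936 - g((1*7)*(-5)) = 12936 - (15/34 - 102/((1*7)*(-5))) = 12936 - (15/34 - 102/(7*(-5))) = 12936 - (15/34 - 102/(-35)) = 12936 - (15/34 - 102*(-1/35)) = 12936 - (15/34 + 102/35) = 12936 - 1*3993/1190 = 12936 - 3993/1190 = 15389847/1190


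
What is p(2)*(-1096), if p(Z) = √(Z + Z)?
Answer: -2192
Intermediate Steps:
p(Z) = √2*√Z (p(Z) = √(2*Z) = √2*√Z)
p(2)*(-1096) = (√2*√2)*(-1096) = 2*(-1096) = -2192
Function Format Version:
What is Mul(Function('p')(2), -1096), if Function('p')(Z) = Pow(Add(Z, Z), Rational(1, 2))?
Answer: -2192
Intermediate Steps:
Function('p')(Z) = Mul(Pow(2, Rational(1, 2)), Pow(Z, Rational(1, 2))) (Function('p')(Z) = Pow(Mul(2, Z), Rational(1, 2)) = Mul(Pow(2, Rational(1, 2)), Pow(Z, Rational(1, 2))))
Mul(Function('p')(2), -1096) = Mul(Mul(Pow(2, Rational(1, 2)), Pow(2, Rational(1, 2))), -1096) = Mul(2, -1096) = -2192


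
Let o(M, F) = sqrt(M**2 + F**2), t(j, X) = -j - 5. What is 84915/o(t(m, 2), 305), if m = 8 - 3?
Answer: 16983*sqrt(149)/745 ≈ 278.26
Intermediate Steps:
m = 5
t(j, X) = -5 - j
o(M, F) = sqrt(F**2 + M**2)
84915/o(t(m, 2), 305) = 84915/(sqrt(305**2 + (-5 - 1*5)**2)) = 84915/(sqrt(93025 + (-5 - 5)**2)) = 84915/(sqrt(93025 + (-10)**2)) = 84915/(sqrt(93025 + 100)) = 84915/(sqrt(93125)) = 84915/((25*sqrt(149))) = 84915*(sqrt(149)/3725) = 16983*sqrt(149)/745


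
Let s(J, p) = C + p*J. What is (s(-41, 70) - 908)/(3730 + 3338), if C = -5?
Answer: -1261/2356 ≈ -0.53523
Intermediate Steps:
s(J, p) = -5 + J*p (s(J, p) = -5 + p*J = -5 + J*p)
(s(-41, 70) - 908)/(3730 + 3338) = ((-5 - 41*70) - 908)/(3730 + 3338) = ((-5 - 2870) - 908)/7068 = (-2875 - 908)*(1/7068) = -3783*1/7068 = -1261/2356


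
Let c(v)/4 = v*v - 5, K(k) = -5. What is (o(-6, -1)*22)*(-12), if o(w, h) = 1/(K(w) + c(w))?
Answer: -264/119 ≈ -2.2185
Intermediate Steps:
c(v) = -20 + 4*v**2 (c(v) = 4*(v*v - 5) = 4*(v**2 - 5) = 4*(-5 + v**2) = -20 + 4*v**2)
o(w, h) = 1/(-25 + 4*w**2) (o(w, h) = 1/(-5 + (-20 + 4*w**2)) = 1/(-25 + 4*w**2))
(o(-6, -1)*22)*(-12) = (22/(-25 + 4*(-6)**2))*(-12) = (22/(-25 + 4*36))*(-12) = (22/(-25 + 144))*(-12) = (22/119)*(-12) = -264/119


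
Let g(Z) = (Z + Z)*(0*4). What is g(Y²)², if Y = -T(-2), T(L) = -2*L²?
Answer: 0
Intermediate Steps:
Y = 8 (Y = -(-2)*(-2)² = -(-2)*4 = -1*(-8) = 8)
g(Z) = 0 (g(Z) = (2*Z)*0 = 0)
g(Y²)² = 0² = 0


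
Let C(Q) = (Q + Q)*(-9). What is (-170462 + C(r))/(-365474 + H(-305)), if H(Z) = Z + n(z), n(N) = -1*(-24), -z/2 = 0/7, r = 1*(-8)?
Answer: 170318/365755 ≈ 0.46566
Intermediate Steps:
r = -8
z = 0 (z = -0/7 = -2*0 = 0)
n(N) = 24
H(Z) = 24 + Z (H(Z) = Z + 24 = 24 + Z)
C(Q) = -18*Q (C(Q) = (2*Q)*(-9) = -18*Q)
(-170462 + C(r))/(-365474 + H(-305)) = (-170462 - 18*(-8))/(-365474 + (24 - 305)) = (-170462 + 144)/(-365474 - 281) = -170318/(-365755) = -170318*(-1/365755) = 170318/365755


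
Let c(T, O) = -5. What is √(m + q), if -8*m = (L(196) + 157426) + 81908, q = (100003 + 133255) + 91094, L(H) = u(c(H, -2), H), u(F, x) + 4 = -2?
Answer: 2*√73609 ≈ 542.62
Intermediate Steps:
u(F, x) = -6 (u(F, x) = -4 - 2 = -6)
L(H) = -6
q = 324352 (q = 233258 + 91094 = 324352)
m = -29916 (m = -((-6 + 157426) + 81908)/8 = -(157420 + 81908)/8 = -⅛*239328 = -29916)
√(m + q) = √(-29916 + 324352) = √294436 = 2*√73609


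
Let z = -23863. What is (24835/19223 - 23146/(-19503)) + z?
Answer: -8945456618284/374906169 ≈ -23861.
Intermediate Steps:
(24835/19223 - 23146/(-19503)) + z = (24835/19223 - 23146/(-19503)) - 23863 = (24835*(1/19223) - 23146*(-1/19503)) - 23863 = (24835/19223 + 23146/19503) - 23863 = 929292563/374906169 - 23863 = -8945456618284/374906169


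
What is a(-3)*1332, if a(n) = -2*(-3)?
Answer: 7992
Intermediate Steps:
a(n) = 6
a(-3)*1332 = 6*1332 = 7992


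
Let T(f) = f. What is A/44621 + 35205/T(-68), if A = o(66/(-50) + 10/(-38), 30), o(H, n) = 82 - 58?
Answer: -1570880673/3034228 ≈ -517.72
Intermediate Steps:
o(H, n) = 24
A = 24
A/44621 + 35205/T(-68) = 24/44621 + 35205/(-68) = 24*(1/44621) + 35205*(-1/68) = 24/44621 - 35205/68 = -1570880673/3034228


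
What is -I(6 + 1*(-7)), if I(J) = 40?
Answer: -40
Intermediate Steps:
-I(6 + 1*(-7)) = -1*40 = -40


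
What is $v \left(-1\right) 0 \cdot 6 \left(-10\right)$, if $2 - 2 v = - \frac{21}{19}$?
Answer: $0$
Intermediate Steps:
$v = \frac{59}{38}$ ($v = 1 - \frac{\left(-21\right) \frac{1}{19}}{2} = 1 - - \frac{21}{38} = 1 + \frac{21}{38} = \frac{59}{38} \approx 1.5526$)
$v \left(-1\right) 0 \cdot 6 \left(-10\right) = \frac{59 \left(-1\right) 0 \cdot 6}{38} \left(-10\right) = \frac{59 \cdot 0 \cdot 6}{38} \left(-10\right) = \frac{59}{38} \cdot 0 \left(-10\right) = 0 \left(-10\right) = 0$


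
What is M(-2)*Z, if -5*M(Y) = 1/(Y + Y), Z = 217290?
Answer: 21729/2 ≈ 10865.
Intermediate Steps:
M(Y) = -1/(10*Y) (M(Y) = -1/(5*(Y + Y)) = -1/(2*Y)/5 = -1/(10*Y))
M(-2)*Z = -⅒/(-2)*217290 = -⅒*(-½)*217290 = (1/20)*217290 = 21729/2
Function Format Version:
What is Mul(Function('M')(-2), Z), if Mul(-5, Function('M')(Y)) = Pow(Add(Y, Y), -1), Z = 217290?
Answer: Rational(21729, 2) ≈ 10865.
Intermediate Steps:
Function('M')(Y) = Mul(Rational(-1, 10), Pow(Y, -1)) (Function('M')(Y) = Mul(Rational(-1, 5), Pow(Add(Y, Y), -1)) = Mul(Rational(-1, 5), Pow(Mul(2, Y), -1)) = Mul(Rational(-1, 5), Mul(Rational(1, 2), Pow(Y, -1))) = Mul(Rational(-1, 10), Pow(Y, -1)))
Mul(Function('M')(-2), Z) = Mul(Mul(Rational(-1, 10), Pow(-2, -1)), 217290) = Mul(Mul(Rational(-1, 10), Rational(-1, 2)), 217290) = Mul(Rational(1, 20), 217290) = Rational(21729, 2)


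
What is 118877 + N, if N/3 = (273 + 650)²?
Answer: 2674664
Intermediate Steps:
N = 2555787 (N = 3*(273 + 650)² = 3*923² = 3*851929 = 2555787)
118877 + N = 118877 + 2555787 = 2674664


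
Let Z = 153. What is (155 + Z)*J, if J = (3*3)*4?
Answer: 11088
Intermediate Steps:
J = 36 (J = 9*4 = 36)
(155 + Z)*J = (155 + 153)*36 = 308*36 = 11088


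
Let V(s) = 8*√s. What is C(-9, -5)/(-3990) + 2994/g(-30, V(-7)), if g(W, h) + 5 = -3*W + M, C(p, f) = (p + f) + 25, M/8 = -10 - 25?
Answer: -796547/51870 ≈ -15.357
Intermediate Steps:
M = -280 (M = 8*(-10 - 25) = 8*(-35) = -280)
C(p, f) = 25 + f + p (C(p, f) = (f + p) + 25 = 25 + f + p)
g(W, h) = -285 - 3*W (g(W, h) = -5 + (-3*W - 280) = -5 + (-280 - 3*W) = -285 - 3*W)
C(-9, -5)/(-3990) + 2994/g(-30, V(-7)) = (25 - 5 - 9)/(-3990) + 2994/(-285 - 3*(-30)) = 11*(-1/3990) + 2994/(-285 + 90) = -11/3990 + 2994/(-195) = -11/3990 + 2994*(-1/195) = -11/3990 - 998/65 = -796547/51870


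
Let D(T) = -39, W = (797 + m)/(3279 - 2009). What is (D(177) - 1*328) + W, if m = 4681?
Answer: -230306/635 ≈ -362.69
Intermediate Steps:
W = 2739/635 (W = (797 + 4681)/(3279 - 2009) = 5478/1270 = 5478*(1/1270) = 2739/635 ≈ 4.3134)
(D(177) - 1*328) + W = (-39 - 1*328) + 2739/635 = (-39 - 328) + 2739/635 = -367 + 2739/635 = -230306/635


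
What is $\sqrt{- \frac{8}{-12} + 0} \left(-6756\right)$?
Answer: $- 2252 \sqrt{6} \approx -5516.3$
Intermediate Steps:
$\sqrt{- \frac{8}{-12} + 0} \left(-6756\right) = \sqrt{\left(-8\right) \left(- \frac{1}{12}\right) + 0} \left(-6756\right) = \sqrt{\frac{2}{3} + 0} \left(-6756\right) = \sqrt{\frac{2}{3}} \left(-6756\right) = \frac{\sqrt{6}}{3} \left(-6756\right) = - 2252 \sqrt{6}$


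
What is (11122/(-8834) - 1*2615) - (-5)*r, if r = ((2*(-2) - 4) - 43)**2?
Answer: 45887069/4417 ≈ 10389.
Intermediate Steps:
r = 2601 (r = ((-4 - 4) - 43)**2 = (-8 - 43)**2 = (-51)**2 = 2601)
(11122/(-8834) - 1*2615) - (-5)*r = (11122/(-8834) - 1*2615) - (-5)*2601 = (11122*(-1/8834) - 2615) - 1*(-13005) = (-5561/4417 - 2615) + 13005 = -11556016/4417 + 13005 = 45887069/4417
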